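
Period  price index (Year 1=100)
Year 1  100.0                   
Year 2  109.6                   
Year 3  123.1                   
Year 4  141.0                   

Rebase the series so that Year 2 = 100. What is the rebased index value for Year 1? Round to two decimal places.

Rebased(Year 1) = 100.0 / 109.6 × 100 = 91.2409

91.24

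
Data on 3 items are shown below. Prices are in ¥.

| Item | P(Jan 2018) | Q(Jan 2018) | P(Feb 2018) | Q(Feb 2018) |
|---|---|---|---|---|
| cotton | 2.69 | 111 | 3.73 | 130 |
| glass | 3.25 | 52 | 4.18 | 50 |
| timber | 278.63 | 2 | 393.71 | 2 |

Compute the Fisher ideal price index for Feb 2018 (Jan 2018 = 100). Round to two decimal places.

Laspeyres component (base-period weights):
ΣP(Feb 2018)Q(Jan 2018) = 3.73×111 + 4.18×52 + 393.71×2 = 414.03 + 217.36 + 787.42 = 1418.81
ΣP(Jan 2018)Q(Jan 2018) = 2.69×111 + 3.25×52 + 278.63×2 = 298.59 + 169 + 557.26 = 1024.85
L = 1418.81 / 1024.85 × 100 = 138.4407
Paasche component (current-period weights):
ΣP(Feb 2018)Q(Feb 2018) = 3.73×130 + 4.18×50 + 393.71×2 = 484.9 + 209 + 787.42 = 1481.32
ΣP(Jan 2018)Q(Feb 2018) = 2.69×130 + 3.25×50 + 278.63×2 = 349.7 + 162.5 + 557.26 = 1069.46
P = 1481.32 / 1069.46 × 100 = 138.5110
Fisher = √(L × P) = √(138.4407 × 138.5110) = 138.4759

138.48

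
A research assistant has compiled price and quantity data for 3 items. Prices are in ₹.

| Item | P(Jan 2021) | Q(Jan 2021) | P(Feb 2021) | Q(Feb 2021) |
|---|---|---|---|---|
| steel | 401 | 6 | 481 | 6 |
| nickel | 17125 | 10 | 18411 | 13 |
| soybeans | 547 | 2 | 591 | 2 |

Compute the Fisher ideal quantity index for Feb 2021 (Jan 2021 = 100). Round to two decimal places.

129.38

Laspeyres component (base-period weights):
ΣP(Jan 2021)Q(Feb 2021) = 401×6 + 17125×13 + 547×2 = 2406 + 222625 + 1094 = 226125
ΣP(Jan 2021)Q(Jan 2021) = 401×6 + 17125×10 + 547×2 = 2406 + 171250 + 1094 = 174750
L = 226125 / 174750 × 100 = 129.3991
Paasche component (current-period weights):
ΣP(Feb 2021)Q(Feb 2021) = 481×6 + 18411×13 + 591×2 = 2886 + 239343 + 1182 = 243411
ΣP(Feb 2021)Q(Jan 2021) = 481×6 + 18411×10 + 591×2 = 2886 + 184110 + 1182 = 188178
P = 243411 / 188178 × 100 = 129.3515
Fisher = √(L × P) = √(129.3991 × 129.3515) = 129.3753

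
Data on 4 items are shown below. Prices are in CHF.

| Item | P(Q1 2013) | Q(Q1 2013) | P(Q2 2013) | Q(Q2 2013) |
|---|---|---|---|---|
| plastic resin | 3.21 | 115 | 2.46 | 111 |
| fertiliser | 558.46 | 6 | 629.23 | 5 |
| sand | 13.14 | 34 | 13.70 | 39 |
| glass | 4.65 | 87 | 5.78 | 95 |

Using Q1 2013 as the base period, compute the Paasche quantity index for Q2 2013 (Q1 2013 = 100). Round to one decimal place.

Paasche quantity index uses current-period prices as weights.
ΣP(Q2 2013)·Q(Q2 2013) = 2.46×111 + 629.23×5 + 13.70×39 + 5.78×95 = 273.06 + 3146.15 + 534.3 + 549.1 = 4502.61
ΣP(Q2 2013)·Q(Q1 2013) = 2.46×115 + 629.23×6 + 13.70×34 + 5.78×87 = 282.9 + 3775.38 + 465.8 + 502.86 = 5026.94
Index = 4502.61 / 5026.94 × 100 = 89.5696

89.6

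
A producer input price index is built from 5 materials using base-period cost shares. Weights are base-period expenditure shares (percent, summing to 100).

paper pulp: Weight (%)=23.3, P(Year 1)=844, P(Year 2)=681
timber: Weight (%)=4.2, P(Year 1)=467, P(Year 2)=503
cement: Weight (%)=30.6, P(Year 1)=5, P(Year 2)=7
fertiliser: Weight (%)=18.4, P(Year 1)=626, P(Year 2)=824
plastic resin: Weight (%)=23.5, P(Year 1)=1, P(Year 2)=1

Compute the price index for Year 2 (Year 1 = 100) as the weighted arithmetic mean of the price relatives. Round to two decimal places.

paper pulp: 23.3 × (681/844) = 23.3 × 0.806872 = 18.8001
timber: 4.2 × (503/467) = 4.2 × 1.077088 = 4.5238
cement: 30.6 × (7/5) = 30.6 × 1.400000 = 42.8400
fertiliser: 18.4 × (824/626) = 18.4 × 1.316294 = 24.2198
plastic resin: 23.5 × (1/1) = 23.5 × 1.000000 = 23.5000
Index = Σ wᵢ·(p₁ᵢ/p₀ᵢ) = 18.8001 + 4.5238 + 42.8400 + 24.2198 + 23.5000 = 113.8837

113.88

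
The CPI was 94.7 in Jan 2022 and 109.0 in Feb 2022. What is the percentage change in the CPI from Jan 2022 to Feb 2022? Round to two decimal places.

15.10%

Change = (109.0 − 94.7) / 94.7 × 100
       = 14.3 / 94.7 × 100 = 15.1003%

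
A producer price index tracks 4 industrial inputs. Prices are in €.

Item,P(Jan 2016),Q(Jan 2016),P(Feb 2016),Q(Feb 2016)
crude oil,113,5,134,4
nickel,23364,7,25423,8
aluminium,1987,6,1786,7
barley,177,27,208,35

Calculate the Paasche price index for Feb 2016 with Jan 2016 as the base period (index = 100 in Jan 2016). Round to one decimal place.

Paasche price index uses current-period quantities as weights.
ΣP(Feb 2016)·Q(Feb 2016) = 134×4 + 25423×8 + 1786×7 + 208×35 = 536 + 203384 + 12502 + 7280 = 223702
ΣP(Jan 2016)·Q(Feb 2016) = 113×4 + 23364×8 + 1987×7 + 177×35 = 452 + 186912 + 13909 + 6195 = 207468
Index = 223702 / 207468 × 100 = 107.8248

107.8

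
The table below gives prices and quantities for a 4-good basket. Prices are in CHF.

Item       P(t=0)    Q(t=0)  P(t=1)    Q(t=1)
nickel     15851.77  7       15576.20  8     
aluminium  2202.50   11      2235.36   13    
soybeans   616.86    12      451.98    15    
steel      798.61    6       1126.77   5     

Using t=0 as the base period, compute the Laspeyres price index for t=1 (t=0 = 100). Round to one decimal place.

98.9

Laspeyres price index uses base-period quantities as weights.
ΣP(t=1)·Q(t=0) = 15576.20×7 + 2235.36×11 + 451.98×12 + 1126.77×6 = 109033.4 + 24588.96 + 5423.76 + 6760.62 = 145806.74
ΣP(t=0)·Q(t=0) = 15851.77×7 + 2202.50×11 + 616.86×12 + 798.61×6 = 110962.39 + 24227.5 + 7402.32 + 4791.66 = 147383.87
Index = 145806.74 / 147383.87 × 100 = 98.9299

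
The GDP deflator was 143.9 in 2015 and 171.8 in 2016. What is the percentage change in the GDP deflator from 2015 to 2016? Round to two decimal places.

19.39%

Change = (171.8 − 143.9) / 143.9 × 100
       = 27.9 / 143.9 × 100 = 19.3885%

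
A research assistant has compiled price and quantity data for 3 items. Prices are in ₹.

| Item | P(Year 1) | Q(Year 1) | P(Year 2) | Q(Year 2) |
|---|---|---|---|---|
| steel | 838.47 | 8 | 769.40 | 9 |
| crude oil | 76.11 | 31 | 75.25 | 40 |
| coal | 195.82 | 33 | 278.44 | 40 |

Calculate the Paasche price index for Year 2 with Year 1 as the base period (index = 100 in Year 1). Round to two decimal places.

114.38

Paasche price index uses current-period quantities as weights.
ΣP(Year 2)·Q(Year 2) = 769.40×9 + 75.25×40 + 278.44×40 = 6924.6 + 3010 + 11137.6 = 21072.2
ΣP(Year 1)·Q(Year 2) = 838.47×9 + 76.11×40 + 195.82×40 = 7546.23 + 3044.4 + 7832.8 = 18423.43
Index = 21072.2 / 18423.43 × 100 = 114.3772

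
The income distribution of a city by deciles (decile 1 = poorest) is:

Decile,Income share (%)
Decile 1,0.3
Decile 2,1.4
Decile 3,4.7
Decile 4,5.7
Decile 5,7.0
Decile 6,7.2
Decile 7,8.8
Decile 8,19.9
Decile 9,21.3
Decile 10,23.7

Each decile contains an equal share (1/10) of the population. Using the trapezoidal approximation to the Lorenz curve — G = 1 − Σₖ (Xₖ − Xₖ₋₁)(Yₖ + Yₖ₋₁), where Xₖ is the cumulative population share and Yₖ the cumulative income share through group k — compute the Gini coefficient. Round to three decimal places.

0.435

Cumulative income shares Yₖ: 0.0030, 0.0170, 0.0640, 0.1210, 0.1910, 0.2630, 0.3510, 0.5500, 0.7630, 1.0000
Σ (Xₖ−Xₖ₋₁)(Yₖ+Yₖ₋₁) = (1/10)(0.0030+0.0000) + (1/10)(0.0170+0.0030) + (1/10)(0.0640+0.0170) + (1/10)(0.1210+0.0640) + (1/10)(0.1910+0.1210) + (1/10)(0.2630+0.1910) + (1/10)(0.3510+0.2630) + (1/10)(0.5500+0.3510) + (1/10)(0.7630+0.5500) + (1/10)(1.0000+0.7630)
  = 0.0003 + 0.0020 + 0.0081 + 0.0185 + 0.0312 + 0.0454 + 0.0614 + 0.0901 + 0.1313 + 0.1763 = 0.5646
G = 1 − 0.5646 = 0.4354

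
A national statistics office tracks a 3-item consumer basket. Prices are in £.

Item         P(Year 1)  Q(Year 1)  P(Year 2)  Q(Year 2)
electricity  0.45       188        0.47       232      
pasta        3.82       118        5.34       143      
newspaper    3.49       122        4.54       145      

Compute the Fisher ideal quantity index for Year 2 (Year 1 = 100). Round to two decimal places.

120.34

Laspeyres component (base-period weights):
ΣP(Year 1)Q(Year 2) = 0.45×232 + 3.82×143 + 3.49×145 = 104.4 + 546.26 + 506.05 = 1156.71
ΣP(Year 1)Q(Year 1) = 0.45×188 + 3.82×118 + 3.49×122 = 84.6 + 450.76 + 425.78 = 961.14
L = 1156.71 / 961.14 × 100 = 120.3477
Paasche component (current-period weights):
ΣP(Year 2)Q(Year 2) = 0.47×232 + 5.34×143 + 4.54×145 = 109.04 + 763.62 + 658.3 = 1530.96
ΣP(Year 2)Q(Year 1) = 0.47×188 + 5.34×118 + 4.54×122 = 88.36 + 630.12 + 553.88 = 1272.36
P = 1530.96 / 1272.36 × 100 = 120.3244
Fisher = √(L × P) = √(120.3477 × 120.3244) = 120.3361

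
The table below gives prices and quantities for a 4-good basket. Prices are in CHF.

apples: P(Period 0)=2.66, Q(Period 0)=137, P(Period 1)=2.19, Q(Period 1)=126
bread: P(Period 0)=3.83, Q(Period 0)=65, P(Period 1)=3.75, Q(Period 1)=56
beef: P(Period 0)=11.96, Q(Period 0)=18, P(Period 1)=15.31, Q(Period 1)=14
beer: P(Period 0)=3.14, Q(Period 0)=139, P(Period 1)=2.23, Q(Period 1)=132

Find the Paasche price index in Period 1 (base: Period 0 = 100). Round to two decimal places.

Paasche price index uses current-period quantities as weights.
ΣP(Period 1)·Q(Period 1) = 2.19×126 + 3.75×56 + 15.31×14 + 2.23×132 = 275.94 + 210 + 214.34 + 294.36 = 994.64
ΣP(Period 0)·Q(Period 1) = 2.66×126 + 3.83×56 + 11.96×14 + 3.14×132 = 335.16 + 214.48 + 167.44 + 414.48 = 1131.56
Index = 994.64 / 1131.56 × 100 = 87.8999

87.90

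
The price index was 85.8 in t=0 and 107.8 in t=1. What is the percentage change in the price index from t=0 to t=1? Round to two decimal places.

25.64%

Change = (107.8 − 85.8) / 85.8 × 100
       = 22.0 / 85.8 × 100 = 25.6410%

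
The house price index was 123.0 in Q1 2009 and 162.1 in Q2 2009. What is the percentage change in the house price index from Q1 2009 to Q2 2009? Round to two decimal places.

Change = (162.1 − 123.0) / 123.0 × 100
       = 39.1 / 123.0 × 100 = 31.7886%

31.79%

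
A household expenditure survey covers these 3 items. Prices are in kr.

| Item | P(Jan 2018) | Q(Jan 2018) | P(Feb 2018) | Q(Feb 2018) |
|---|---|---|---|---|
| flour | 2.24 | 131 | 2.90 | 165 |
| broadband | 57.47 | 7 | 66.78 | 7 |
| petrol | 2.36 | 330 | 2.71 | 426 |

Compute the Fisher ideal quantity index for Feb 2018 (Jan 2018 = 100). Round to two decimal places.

Laspeyres component (base-period weights):
ΣP(Jan 2018)Q(Feb 2018) = 2.24×165 + 57.47×7 + 2.36×426 = 369.6 + 402.29 + 1005.36 = 1777.25
ΣP(Jan 2018)Q(Jan 2018) = 2.24×131 + 57.47×7 + 2.36×330 = 293.44 + 402.29 + 778.8 = 1474.53
L = 1777.25 / 1474.53 × 100 = 120.5299
Paasche component (current-period weights):
ΣP(Feb 2018)Q(Feb 2018) = 2.90×165 + 66.78×7 + 2.71×426 = 478.5 + 467.46 + 1154.46 = 2100.42
ΣP(Feb 2018)Q(Jan 2018) = 2.90×131 + 66.78×7 + 2.71×330 = 379.9 + 467.46 + 894.3 = 1741.66
P = 2100.42 / 1741.66 × 100 = 120.5987
Fisher = √(L × P) = √(120.5299 × 120.5987) = 120.5643

120.56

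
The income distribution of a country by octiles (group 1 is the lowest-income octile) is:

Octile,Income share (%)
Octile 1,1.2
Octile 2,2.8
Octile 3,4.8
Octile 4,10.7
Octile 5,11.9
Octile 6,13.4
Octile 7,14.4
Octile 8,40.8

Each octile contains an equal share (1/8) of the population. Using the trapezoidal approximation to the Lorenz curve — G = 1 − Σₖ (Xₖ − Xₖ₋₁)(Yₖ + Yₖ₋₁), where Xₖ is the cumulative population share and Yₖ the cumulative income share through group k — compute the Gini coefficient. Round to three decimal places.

Cumulative income shares Yₖ: 0.0120, 0.0400, 0.0880, 0.1950, 0.3140, 0.4480, 0.5920, 1.0000
Σ (Xₖ−Xₖ₋₁)(Yₖ+Yₖ₋₁) = (1/8)(0.0120+0.0000) + (1/8)(0.0400+0.0120) + (1/8)(0.0880+0.0400) + (1/8)(0.1950+0.0880) + (1/8)(0.3140+0.1950) + (1/8)(0.4480+0.3140) + (1/8)(0.5920+0.4480) + (1/8)(1.0000+0.5920)
  = 0.0015 + 0.0065 + 0.0160 + 0.0354 + 0.0636 + 0.0953 + 0.1300 + 0.1990 = 0.5473
G = 1 − 0.5473 = 0.4527

0.453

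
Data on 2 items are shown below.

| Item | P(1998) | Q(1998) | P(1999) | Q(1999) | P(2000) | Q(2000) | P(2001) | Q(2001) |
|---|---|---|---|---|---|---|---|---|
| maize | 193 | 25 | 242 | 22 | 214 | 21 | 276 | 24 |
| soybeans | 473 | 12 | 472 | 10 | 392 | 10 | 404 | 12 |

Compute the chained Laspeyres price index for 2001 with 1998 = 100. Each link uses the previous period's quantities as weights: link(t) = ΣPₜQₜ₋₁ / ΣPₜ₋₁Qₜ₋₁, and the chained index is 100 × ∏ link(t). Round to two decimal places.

112.02

Link 1998→1999:
ΣP(1999)Q(1998) = 242×25 + 472×12 = 6050 + 5664 = 11714
ΣP(1998)Q(1998) = 193×25 + 473×12 = 4825 + 5676 = 10501
link = 11714/10501 = 1.115513
Link 1999→2000:
ΣP(2000)Q(1999) = 214×22 + 392×10 = 4708 + 3920 = 8628
ΣP(1999)Q(1999) = 242×22 + 472×10 = 5324 + 4720 = 10044
link = 8628/10044 = 0.859020
Link 2000→2001:
ΣP(2001)Q(2000) = 276×21 + 404×10 = 5796 + 4040 = 9836
ΣP(2000)Q(2000) = 214×21 + 392×10 = 4494 + 3920 = 8414
link = 9836/8414 = 1.169004
Chained index = 100 × 1.115513 × 0.859020 × 1.169004 = 112.0196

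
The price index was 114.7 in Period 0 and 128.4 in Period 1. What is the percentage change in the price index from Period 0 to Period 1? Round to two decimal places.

11.94%

Change = (128.4 − 114.7) / 114.7 × 100
       = 13.7 / 114.7 × 100 = 11.9442%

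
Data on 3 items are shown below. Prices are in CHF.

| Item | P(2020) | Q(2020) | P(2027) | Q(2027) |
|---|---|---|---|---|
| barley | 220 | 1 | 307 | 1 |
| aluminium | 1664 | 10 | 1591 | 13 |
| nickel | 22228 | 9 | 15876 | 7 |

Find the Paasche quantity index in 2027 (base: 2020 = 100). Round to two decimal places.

Paasche quantity index uses current-period prices as weights.
ΣP(2027)·Q(2027) = 307×1 + 1591×13 + 15876×7 = 307 + 20683 + 111132 = 132122
ΣP(2027)·Q(2020) = 307×1 + 1591×10 + 15876×9 = 307 + 15910 + 142884 = 159101
Index = 132122 / 159101 × 100 = 83.0428

83.04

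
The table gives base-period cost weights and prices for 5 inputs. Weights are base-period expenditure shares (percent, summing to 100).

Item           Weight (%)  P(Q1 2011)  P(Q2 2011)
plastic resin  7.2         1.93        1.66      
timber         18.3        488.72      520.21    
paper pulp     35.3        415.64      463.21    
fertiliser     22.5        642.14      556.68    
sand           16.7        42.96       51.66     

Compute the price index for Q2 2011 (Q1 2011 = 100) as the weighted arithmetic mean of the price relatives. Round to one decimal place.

plastic resin: 7.2 × (1.66/1.93) = 7.2 × 0.860104 = 6.1927
timber: 18.3 × (520.21/488.72) = 18.3 × 1.064434 = 19.4791
paper pulp: 35.3 × (463.21/415.64) = 35.3 × 1.114450 = 39.3401
fertiliser: 22.5 × (556.68/642.14) = 22.5 × 0.866914 = 19.5056
sand: 16.7 × (51.66/42.96) = 16.7 × 1.202514 = 20.0820
Index = Σ wᵢ·(p₁ᵢ/p₀ᵢ) = 6.1927 + 19.4791 + 39.3401 + 19.5056 + 20.0820 = 104.5995

104.6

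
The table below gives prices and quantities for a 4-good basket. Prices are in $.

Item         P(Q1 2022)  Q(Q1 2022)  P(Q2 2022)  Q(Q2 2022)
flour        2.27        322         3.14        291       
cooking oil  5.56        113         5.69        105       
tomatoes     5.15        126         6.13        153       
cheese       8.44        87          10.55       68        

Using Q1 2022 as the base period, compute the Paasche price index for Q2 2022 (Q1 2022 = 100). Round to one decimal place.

Paasche price index uses current-period quantities as weights.
ΣP(Q2 2022)·Q(Q2 2022) = 3.14×291 + 5.69×105 + 6.13×153 + 10.55×68 = 913.74 + 597.45 + 937.89 + 717.4 = 3166.48
ΣP(Q1 2022)·Q(Q2 2022) = 2.27×291 + 5.56×105 + 5.15×153 + 8.44×68 = 660.57 + 583.8 + 787.95 + 573.92 = 2606.24
Index = 3166.48 / 2606.24 × 100 = 121.4961

121.5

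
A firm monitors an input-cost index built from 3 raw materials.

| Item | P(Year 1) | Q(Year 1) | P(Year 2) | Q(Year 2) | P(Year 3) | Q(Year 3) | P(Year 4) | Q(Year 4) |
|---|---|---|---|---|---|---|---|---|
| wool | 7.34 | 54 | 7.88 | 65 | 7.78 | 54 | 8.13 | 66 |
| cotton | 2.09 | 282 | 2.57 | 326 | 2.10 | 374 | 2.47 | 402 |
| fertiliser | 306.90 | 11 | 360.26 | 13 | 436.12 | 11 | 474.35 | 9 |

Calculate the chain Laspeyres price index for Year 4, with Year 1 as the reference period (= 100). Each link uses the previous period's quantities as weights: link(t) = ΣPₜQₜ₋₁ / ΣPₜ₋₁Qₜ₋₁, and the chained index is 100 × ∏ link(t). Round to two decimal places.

Link Year 1→Year 2:
ΣP(Year 2)Q(Year 1) = 7.88×54 + 2.57×282 + 360.26×11 = 425.52 + 724.74 + 3962.86 = 5113.12
ΣP(Year 1)Q(Year 1) = 7.34×54 + 2.09×282 + 306.90×11 = 396.36 + 589.38 + 3375.9 = 4361.64
link = 5113.12/4361.64 = 1.172293
Link Year 2→Year 3:
ΣP(Year 3)Q(Year 2) = 7.78×65 + 2.10×326 + 436.12×13 = 505.7 + 684.6 + 5669.56 = 6859.86
ΣP(Year 2)Q(Year 2) = 7.88×65 + 2.57×326 + 360.26×13 = 512.2 + 837.82 + 4683.38 = 6033.4
link = 6859.86/6033.4 = 1.136981
Link Year 3→Year 4:
ΣP(Year 4)Q(Year 3) = 8.13×54 + 2.47×374 + 474.35×11 = 439.02 + 923.78 + 5217.85 = 6580.65
ΣP(Year 3)Q(Year 3) = 7.78×54 + 2.10×374 + 436.12×11 = 420.12 + 785.4 + 4797.32 = 6002.84
link = 6580.65/6002.84 = 1.096256
Chained index = 100 × 1.172293 × 1.136981 × 1.096256 = 146.1172

146.12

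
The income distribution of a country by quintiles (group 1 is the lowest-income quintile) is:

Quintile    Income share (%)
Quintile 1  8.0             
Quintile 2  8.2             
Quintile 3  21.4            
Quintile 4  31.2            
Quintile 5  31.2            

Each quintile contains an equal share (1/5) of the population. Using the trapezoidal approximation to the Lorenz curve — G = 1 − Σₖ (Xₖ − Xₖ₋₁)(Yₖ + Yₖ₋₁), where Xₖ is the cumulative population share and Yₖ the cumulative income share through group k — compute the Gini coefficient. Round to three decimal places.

0.278

Cumulative income shares Yₖ: 0.0800, 0.1620, 0.3760, 0.6880, 1.0000
Σ (Xₖ−Xₖ₋₁)(Yₖ+Yₖ₋₁) = (1/5)(0.0800+0.0000) + (1/5)(0.1620+0.0800) + (1/5)(0.3760+0.1620) + (1/5)(0.6880+0.3760) + (1/5)(1.0000+0.6880)
  = 0.0160 + 0.0484 + 0.1076 + 0.2128 + 0.3376 = 0.7224
G = 1 − 0.7224 = 0.2776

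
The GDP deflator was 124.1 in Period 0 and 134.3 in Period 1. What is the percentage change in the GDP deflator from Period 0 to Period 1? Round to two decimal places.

8.22%

Change = (134.3 − 124.1) / 124.1 × 100
       = 10.2 / 124.1 × 100 = 8.2192%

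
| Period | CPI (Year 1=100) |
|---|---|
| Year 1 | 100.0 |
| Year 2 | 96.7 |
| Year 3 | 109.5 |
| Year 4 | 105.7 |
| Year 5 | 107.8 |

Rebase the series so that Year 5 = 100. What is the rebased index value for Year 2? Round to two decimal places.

89.70

Rebased(Year 2) = 96.7 / 107.8 × 100 = 89.7032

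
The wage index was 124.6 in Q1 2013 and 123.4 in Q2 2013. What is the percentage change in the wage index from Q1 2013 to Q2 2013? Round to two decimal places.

-0.96%

Change = (123.4 − 124.6) / 124.6 × 100
       = -1.2 / 124.6 × 100 = -0.9631%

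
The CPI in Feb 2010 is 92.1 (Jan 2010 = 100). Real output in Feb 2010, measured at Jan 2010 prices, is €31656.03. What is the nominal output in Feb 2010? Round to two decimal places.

Nominal = Real × (Index/100) = 31656.03 × (92.1/100)
        = 31656.03 × 0.921 = 29155.2036

29155.20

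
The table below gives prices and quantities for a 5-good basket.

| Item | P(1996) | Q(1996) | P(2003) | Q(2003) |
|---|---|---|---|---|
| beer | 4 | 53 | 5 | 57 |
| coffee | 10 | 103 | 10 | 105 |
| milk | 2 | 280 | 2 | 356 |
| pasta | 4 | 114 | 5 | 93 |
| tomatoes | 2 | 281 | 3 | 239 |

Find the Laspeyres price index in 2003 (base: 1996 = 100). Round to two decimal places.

115.89

Laspeyres price index uses base-period quantities as weights.
ΣP(2003)·Q(1996) = 5×53 + 10×103 + 2×280 + 5×114 + 3×281 = 265 + 1030 + 560 + 570 + 843 = 3268
ΣP(1996)·Q(1996) = 4×53 + 10×103 + 2×280 + 4×114 + 2×281 = 212 + 1030 + 560 + 456 + 562 = 2820
Index = 3268 / 2820 × 100 = 115.8865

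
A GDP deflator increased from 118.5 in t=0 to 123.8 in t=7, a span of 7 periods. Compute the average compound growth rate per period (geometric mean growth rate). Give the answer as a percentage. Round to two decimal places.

0.63%

Growth factor = (123.8/118.5)^(1/7) = (1.044726)^(1/7) = 1.006270
Growth rate = 1.006270 − 1 = 0.006270 = 0.6270%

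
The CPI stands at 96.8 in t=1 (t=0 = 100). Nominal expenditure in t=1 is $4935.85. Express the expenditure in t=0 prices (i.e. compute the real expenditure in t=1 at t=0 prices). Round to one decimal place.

Real = Nominal ÷ (Index/100) = 4935.85 ÷ (96.8/100)
     = 4935.85 ÷ 0.968 = 5099.0186

5099.0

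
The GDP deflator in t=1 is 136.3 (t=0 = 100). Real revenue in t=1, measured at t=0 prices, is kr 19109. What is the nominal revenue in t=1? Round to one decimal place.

Nominal = Real × (Index/100) = 19109 × (136.3/100)
        = 19109 × 1.363 = 26045.5670

26045.6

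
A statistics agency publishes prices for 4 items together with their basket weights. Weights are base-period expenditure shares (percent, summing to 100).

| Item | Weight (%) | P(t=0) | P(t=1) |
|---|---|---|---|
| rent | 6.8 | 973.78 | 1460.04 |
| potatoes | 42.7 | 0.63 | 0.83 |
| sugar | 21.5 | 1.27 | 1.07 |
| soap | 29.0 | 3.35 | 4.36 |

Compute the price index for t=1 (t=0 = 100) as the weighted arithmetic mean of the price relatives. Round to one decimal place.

122.3

rent: 6.8 × (1460.04/973.78) = 6.8 × 1.499353 = 10.1956
potatoes: 42.7 × (0.83/0.63) = 42.7 × 1.317460 = 56.2556
sugar: 21.5 × (1.07/1.27) = 21.5 × 0.842520 = 18.1142
soap: 29.0 × (4.36/3.35) = 29.0 × 1.301493 = 37.7433
Index = Σ wᵢ·(p₁ᵢ/p₀ᵢ) = 10.1956 + 56.2556 + 18.1142 + 37.7433 = 122.3086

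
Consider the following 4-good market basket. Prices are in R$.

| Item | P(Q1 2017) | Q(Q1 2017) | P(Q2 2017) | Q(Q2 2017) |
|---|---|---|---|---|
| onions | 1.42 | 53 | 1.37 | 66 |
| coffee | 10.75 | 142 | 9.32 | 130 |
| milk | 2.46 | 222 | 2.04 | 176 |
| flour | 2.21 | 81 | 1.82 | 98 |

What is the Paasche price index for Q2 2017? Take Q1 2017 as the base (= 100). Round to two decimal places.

85.92

Paasche price index uses current-period quantities as weights.
ΣP(Q2 2017)·Q(Q2 2017) = 1.37×66 + 9.32×130 + 2.04×176 + 1.82×98 = 90.42 + 1211.6 + 359.04 + 178.36 = 1839.42
ΣP(Q1 2017)·Q(Q2 2017) = 1.42×66 + 10.75×130 + 2.46×176 + 2.21×98 = 93.72 + 1397.5 + 432.96 + 216.58 = 2140.76
Index = 1839.42 / 2140.76 × 100 = 85.9237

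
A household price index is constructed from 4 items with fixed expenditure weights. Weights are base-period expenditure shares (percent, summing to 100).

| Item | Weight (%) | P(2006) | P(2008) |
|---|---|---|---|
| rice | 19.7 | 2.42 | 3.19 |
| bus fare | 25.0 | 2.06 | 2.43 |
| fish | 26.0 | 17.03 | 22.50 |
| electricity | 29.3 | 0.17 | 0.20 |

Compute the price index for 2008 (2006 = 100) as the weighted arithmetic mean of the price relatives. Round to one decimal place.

124.3

rice: 19.7 × (3.19/2.42) = 19.7 × 1.318182 = 25.9682
bus fare: 25.0 × (2.43/2.06) = 25.0 × 1.179612 = 29.4903
fish: 26.0 × (22.50/17.03) = 26.0 × 1.321198 = 34.3511
electricity: 29.3 × (0.20/0.17) = 29.3 × 1.176471 = 34.4706
Index = Σ wᵢ·(p₁ᵢ/p₀ᵢ) = 25.9682 + 29.4903 + 34.3511 + 34.4706 = 124.2802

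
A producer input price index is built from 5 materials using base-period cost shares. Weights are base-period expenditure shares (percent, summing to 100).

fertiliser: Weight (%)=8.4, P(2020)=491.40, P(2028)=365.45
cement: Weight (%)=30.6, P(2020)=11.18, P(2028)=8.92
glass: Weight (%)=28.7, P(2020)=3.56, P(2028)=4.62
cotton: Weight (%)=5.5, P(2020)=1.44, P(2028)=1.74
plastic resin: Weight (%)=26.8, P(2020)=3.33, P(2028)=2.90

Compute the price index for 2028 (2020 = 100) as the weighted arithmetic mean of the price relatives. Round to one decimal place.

97.9

fertiliser: 8.4 × (365.45/491.40) = 8.4 × 0.743691 = 6.2470
cement: 30.6 × (8.92/11.18) = 30.6 × 0.797853 = 24.4143
glass: 28.7 × (4.62/3.56) = 28.7 × 1.297753 = 37.2455
cotton: 5.5 × (1.74/1.44) = 5.5 × 1.208333 = 6.6458
plastic resin: 26.8 × (2.90/3.33) = 26.8 × 0.870871 = 23.3393
Index = Σ wᵢ·(p₁ᵢ/p₀ᵢ) = 6.2470 + 24.4143 + 37.2455 + 6.6458 + 23.3393 = 97.8920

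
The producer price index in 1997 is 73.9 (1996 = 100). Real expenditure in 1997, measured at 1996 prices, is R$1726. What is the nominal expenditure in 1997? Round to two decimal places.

1275.51

Nominal = Real × (Index/100) = 1726 × (73.9/100)
        = 1726 × 0.739 = 1275.5140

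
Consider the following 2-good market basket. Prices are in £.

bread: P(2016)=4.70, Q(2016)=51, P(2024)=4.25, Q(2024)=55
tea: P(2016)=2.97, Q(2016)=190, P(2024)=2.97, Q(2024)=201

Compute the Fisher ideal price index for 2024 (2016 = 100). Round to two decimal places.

97.13

Laspeyres component (base-period weights):
ΣP(2024)Q(2016) = 4.25×51 + 2.97×190 = 216.75 + 564.3 = 781.05
ΣP(2016)Q(2016) = 4.70×51 + 2.97×190 = 239.7 + 564.3 = 804
L = 781.05 / 804 × 100 = 97.1455
Paasche component (current-period weights):
ΣP(2024)Q(2024) = 4.25×55 + 2.97×201 = 233.75 + 596.97 = 830.72
ΣP(2016)Q(2024) = 4.70×55 + 2.97×201 = 258.5 + 596.97 = 855.47
P = 830.72 / 855.47 × 100 = 97.1069
Fisher = √(L × P) = √(97.1455 × 97.1069) = 97.1262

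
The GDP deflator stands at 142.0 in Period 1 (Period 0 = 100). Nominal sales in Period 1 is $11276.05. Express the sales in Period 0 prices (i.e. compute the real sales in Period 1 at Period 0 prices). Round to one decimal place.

Real = Nominal ÷ (Index/100) = 11276.05 ÷ (142.0/100)
     = 11276.05 ÷ 1.420 = 7940.8803

7940.9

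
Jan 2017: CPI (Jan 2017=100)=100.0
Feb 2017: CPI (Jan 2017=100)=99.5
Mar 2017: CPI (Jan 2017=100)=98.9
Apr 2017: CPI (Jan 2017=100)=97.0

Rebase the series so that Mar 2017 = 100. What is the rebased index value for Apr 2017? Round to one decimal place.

98.1

Rebased(Apr 2017) = 97.0 / 98.9 × 100 = 98.0789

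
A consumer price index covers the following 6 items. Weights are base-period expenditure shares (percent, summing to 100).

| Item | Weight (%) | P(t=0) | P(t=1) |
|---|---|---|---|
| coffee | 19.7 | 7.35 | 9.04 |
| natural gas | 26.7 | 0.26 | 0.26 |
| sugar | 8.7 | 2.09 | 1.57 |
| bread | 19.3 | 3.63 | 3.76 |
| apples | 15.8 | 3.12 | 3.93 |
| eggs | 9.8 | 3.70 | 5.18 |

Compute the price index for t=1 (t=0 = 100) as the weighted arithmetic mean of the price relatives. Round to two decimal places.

coffee: 19.7 × (9.04/7.35) = 19.7 × 1.229932 = 24.2297
natural gas: 26.7 × (0.26/0.26) = 26.7 × 1.000000 = 26.7000
sugar: 8.7 × (1.57/2.09) = 8.7 × 0.751196 = 6.5354
bread: 19.3 × (3.76/3.63) = 19.3 × 1.035813 = 19.9912
apples: 15.8 × (3.93/3.12) = 15.8 × 1.259615 = 19.9019
eggs: 9.8 × (5.18/3.70) = 9.8 × 1.400000 = 13.7200
Index = Σ wᵢ·(p₁ᵢ/p₀ᵢ) = 24.2297 + 26.7000 + 6.5354 + 19.9912 + 19.9019 + 13.7200 = 111.0782

111.08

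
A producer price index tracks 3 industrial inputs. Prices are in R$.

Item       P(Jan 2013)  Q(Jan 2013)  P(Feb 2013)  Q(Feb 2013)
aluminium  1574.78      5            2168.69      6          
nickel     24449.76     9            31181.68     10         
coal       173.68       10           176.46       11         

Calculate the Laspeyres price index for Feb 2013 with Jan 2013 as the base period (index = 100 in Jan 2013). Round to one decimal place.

127.7

Laspeyres price index uses base-period quantities as weights.
ΣP(Feb 2013)·Q(Jan 2013) = 2168.69×5 + 31181.68×9 + 176.46×10 = 10843.45 + 280635.12 + 1764.6 = 293243.17
ΣP(Jan 2013)·Q(Jan 2013) = 1574.78×5 + 24449.76×9 + 173.68×10 = 7873.9 + 220047.84 + 1736.8 = 229658.54
Index = 293243.17 / 229658.54 × 100 = 127.6866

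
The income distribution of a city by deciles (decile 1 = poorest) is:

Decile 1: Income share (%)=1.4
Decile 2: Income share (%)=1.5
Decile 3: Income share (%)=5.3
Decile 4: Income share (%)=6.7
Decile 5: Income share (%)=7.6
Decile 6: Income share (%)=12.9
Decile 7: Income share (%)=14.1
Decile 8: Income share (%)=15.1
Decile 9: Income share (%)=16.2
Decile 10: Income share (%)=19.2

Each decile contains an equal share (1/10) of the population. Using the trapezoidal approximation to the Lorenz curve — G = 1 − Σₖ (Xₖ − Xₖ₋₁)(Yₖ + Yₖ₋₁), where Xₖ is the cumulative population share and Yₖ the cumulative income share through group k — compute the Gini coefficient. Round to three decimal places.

Cumulative income shares Yₖ: 0.0140, 0.0290, 0.0820, 0.1490, 0.2250, 0.3540, 0.4950, 0.6460, 0.8080, 1.0000
Σ (Xₖ−Xₖ₋₁)(Yₖ+Yₖ₋₁) = (1/10)(0.0140+0.0000) + (1/10)(0.0290+0.0140) + (1/10)(0.0820+0.0290) + (1/10)(0.1490+0.0820) + (1/10)(0.2250+0.1490) + (1/10)(0.3540+0.2250) + (1/10)(0.4950+0.3540) + (1/10)(0.6460+0.4950) + (1/10)(0.8080+0.6460) + (1/10)(1.0000+0.8080)
  = 0.0014 + 0.0043 + 0.0111 + 0.0231 + 0.0374 + 0.0579 + 0.0849 + 0.1141 + 0.1454 + 0.1808 = 0.6604
G = 1 − 0.6604 = 0.3396

0.340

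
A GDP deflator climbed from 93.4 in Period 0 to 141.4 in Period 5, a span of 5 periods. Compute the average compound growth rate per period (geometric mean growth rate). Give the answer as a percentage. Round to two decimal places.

Growth factor = (141.4/93.4)^(1/5) = (1.513919)^(1/5) = 1.086477
Growth rate = 1.086477 − 1 = 0.086477 = 8.6477%

8.65%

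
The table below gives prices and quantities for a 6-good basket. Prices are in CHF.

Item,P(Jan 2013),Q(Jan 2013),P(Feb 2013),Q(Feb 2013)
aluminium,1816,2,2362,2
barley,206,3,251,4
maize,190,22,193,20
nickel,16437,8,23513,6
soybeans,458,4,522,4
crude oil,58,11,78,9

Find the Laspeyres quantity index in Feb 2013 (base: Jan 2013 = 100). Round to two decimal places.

76.71

Laspeyres quantity index uses base-period prices as weights.
ΣP(Jan 2013)·Q(Feb 2013) = 1816×2 + 206×4 + 190×20 + 16437×6 + 458×4 + 58×9 = 3632 + 824 + 3800 + 98622 + 1832 + 522 = 109232
ΣP(Jan 2013)·Q(Jan 2013) = 1816×2 + 206×3 + 190×22 + 16437×8 + 458×4 + 58×11 = 3632 + 618 + 4180 + 131496 + 1832 + 638 = 142396
Index = 109232 / 142396 × 100 = 76.7100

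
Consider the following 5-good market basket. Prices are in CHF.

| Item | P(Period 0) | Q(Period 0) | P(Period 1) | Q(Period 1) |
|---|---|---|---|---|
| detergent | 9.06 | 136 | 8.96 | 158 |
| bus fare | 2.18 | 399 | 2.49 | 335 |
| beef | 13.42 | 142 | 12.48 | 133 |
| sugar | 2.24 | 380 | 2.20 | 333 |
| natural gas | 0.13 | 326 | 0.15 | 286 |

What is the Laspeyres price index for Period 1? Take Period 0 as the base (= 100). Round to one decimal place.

Laspeyres price index uses base-period quantities as weights.
ΣP(Period 1)·Q(Period 0) = 8.96×136 + 2.49×399 + 12.48×142 + 2.20×380 + 0.15×326 = 1218.56 + 993.51 + 1772.16 + 836 + 48.9 = 4869.13
ΣP(Period 0)·Q(Period 0) = 9.06×136 + 2.18×399 + 13.42×142 + 2.24×380 + 0.13×326 = 1232.16 + 869.82 + 1905.64 + 851.2 + 42.38 = 4901.2
Index = 4869.13 / 4901.2 × 100 = 99.3457

99.3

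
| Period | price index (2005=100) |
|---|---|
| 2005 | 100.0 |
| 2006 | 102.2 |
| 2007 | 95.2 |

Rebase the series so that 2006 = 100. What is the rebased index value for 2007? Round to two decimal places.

Rebased(2007) = 95.2 / 102.2 × 100 = 93.1507

93.15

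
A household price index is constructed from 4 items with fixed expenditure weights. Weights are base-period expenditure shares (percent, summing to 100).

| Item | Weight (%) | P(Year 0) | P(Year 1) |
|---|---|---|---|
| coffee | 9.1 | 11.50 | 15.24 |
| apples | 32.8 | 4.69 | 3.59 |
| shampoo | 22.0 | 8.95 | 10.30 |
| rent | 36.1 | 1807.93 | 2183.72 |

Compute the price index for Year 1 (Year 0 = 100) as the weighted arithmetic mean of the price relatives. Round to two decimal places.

106.09

coffee: 9.1 × (15.24/11.50) = 9.1 × 1.325217 = 12.0595
apples: 32.8 × (3.59/4.69) = 32.8 × 0.765458 = 25.1070
shampoo: 22.0 × (10.30/8.95) = 22.0 × 1.150838 = 25.3184
rent: 36.1 × (2183.72/1807.93) = 36.1 × 1.207856 = 43.6036
Index = Σ wᵢ·(p₁ᵢ/p₀ᵢ) = 12.0595 + 25.1070 + 25.3184 + 43.6036 = 106.0886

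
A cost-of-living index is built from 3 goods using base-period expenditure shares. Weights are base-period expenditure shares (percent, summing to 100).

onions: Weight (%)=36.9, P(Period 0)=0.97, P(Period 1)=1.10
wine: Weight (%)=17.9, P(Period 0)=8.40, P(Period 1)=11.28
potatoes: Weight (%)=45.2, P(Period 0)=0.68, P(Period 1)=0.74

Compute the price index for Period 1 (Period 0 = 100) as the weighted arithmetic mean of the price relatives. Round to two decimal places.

onions: 36.9 × (1.10/0.97) = 36.9 × 1.134021 = 41.8454
wine: 17.9 × (11.28/8.40) = 17.9 × 1.342857 = 24.0371
potatoes: 45.2 × (0.74/0.68) = 45.2 × 1.088235 = 49.1882
Index = Σ wᵢ·(p₁ᵢ/p₀ᵢ) = 41.8454 + 24.0371 + 49.1882 = 115.0707

115.07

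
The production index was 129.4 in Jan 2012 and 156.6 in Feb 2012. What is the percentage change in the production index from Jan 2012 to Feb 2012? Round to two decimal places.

Change = (156.6 − 129.4) / 129.4 × 100
       = 27.2 / 129.4 × 100 = 21.0201%

21.02%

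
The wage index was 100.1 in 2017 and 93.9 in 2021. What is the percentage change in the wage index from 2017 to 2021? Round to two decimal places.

-6.19%

Change = (93.9 − 100.1) / 100.1 × 100
       = -6.2 / 100.1 × 100 = -6.1938%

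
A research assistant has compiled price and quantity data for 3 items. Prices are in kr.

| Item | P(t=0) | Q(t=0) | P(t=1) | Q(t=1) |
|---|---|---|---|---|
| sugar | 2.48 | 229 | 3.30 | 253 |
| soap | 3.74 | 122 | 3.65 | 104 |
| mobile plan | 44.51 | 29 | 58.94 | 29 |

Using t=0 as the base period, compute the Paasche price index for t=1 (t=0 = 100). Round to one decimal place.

Paasche price index uses current-period quantities as weights.
ΣP(t=1)·Q(t=1) = 3.30×253 + 3.65×104 + 58.94×29 = 834.9 + 379.6 + 1709.26 = 2923.76
ΣP(t=0)·Q(t=1) = 2.48×253 + 3.74×104 + 44.51×29 = 627.44 + 388.96 + 1290.79 = 2307.19
Index = 2923.76 / 2307.19 × 100 = 126.7239

126.7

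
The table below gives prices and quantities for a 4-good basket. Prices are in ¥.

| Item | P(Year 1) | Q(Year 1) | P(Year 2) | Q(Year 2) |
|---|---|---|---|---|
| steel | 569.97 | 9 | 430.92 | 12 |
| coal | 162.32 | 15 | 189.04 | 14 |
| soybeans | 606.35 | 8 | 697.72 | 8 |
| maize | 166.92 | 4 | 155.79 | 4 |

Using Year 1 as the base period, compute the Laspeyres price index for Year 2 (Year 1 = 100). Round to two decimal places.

98.74

Laspeyres price index uses base-period quantities as weights.
ΣP(Year 2)·Q(Year 1) = 430.92×9 + 189.04×15 + 697.72×8 + 155.79×4 = 3878.28 + 2835.6 + 5581.76 + 623.16 = 12918.8
ΣP(Year 1)·Q(Year 1) = 569.97×9 + 162.32×15 + 606.35×8 + 166.92×4 = 5129.73 + 2434.8 + 4850.8 + 667.68 = 13083.01
Index = 12918.8 / 13083.01 × 100 = 98.7449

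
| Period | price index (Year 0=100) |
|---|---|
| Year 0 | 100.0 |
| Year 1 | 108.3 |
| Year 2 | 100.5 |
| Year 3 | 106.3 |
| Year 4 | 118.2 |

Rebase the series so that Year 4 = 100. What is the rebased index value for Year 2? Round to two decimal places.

Rebased(Year 2) = 100.5 / 118.2 × 100 = 85.0254

85.03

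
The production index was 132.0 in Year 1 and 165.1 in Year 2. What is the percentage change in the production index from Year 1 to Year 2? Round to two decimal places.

25.08%

Change = (165.1 − 132.0) / 132.0 × 100
       = 33.1 / 132.0 × 100 = 25.0758%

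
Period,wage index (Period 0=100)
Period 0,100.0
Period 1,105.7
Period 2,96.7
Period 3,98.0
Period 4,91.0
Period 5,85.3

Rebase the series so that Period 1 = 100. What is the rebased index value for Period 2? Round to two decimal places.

Rebased(Period 2) = 96.7 / 105.7 × 100 = 91.4853

91.49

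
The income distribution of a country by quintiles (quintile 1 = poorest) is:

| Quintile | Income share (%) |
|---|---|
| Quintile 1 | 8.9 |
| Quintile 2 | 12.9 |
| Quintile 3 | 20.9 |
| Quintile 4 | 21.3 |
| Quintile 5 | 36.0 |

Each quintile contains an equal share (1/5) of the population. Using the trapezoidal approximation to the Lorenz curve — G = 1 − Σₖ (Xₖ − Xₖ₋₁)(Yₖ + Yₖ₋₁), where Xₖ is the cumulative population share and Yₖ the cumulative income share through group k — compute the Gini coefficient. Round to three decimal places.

Cumulative income shares Yₖ: 0.0890, 0.2180, 0.4270, 0.6400, 1.0000
Σ (Xₖ−Xₖ₋₁)(Yₖ+Yₖ₋₁) = (1/5)(0.0890+0.0000) + (1/5)(0.2180+0.0890) + (1/5)(0.4270+0.2180) + (1/5)(0.6400+0.4270) + (1/5)(1.0000+0.6400)
  = 0.0178 + 0.0614 + 0.1290 + 0.2134 + 0.3280 = 0.7496
G = 1 − 0.7496 = 0.2504

0.250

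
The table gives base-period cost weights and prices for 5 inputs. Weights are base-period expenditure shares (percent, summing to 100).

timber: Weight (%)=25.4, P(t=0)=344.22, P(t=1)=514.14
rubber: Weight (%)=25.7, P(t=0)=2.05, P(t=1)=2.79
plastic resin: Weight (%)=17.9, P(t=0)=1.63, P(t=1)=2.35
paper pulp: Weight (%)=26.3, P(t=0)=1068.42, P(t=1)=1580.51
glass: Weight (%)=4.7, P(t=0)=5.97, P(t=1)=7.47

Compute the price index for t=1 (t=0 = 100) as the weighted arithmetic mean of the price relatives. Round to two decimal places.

143.51

timber: 25.4 × (514.14/344.22) = 25.4 × 1.493638 = 37.9384
rubber: 25.7 × (2.79/2.05) = 25.7 × 1.360976 = 34.9771
plastic resin: 17.9 × (2.35/1.63) = 17.9 × 1.441718 = 25.8067
paper pulp: 26.3 × (1580.51/1068.42) = 26.3 × 1.479297 = 38.9055
glass: 4.7 × (7.47/5.97) = 4.7 × 1.251256 = 5.8809
Index = Σ wᵢ·(p₁ᵢ/p₀ᵢ) = 37.9384 + 34.9771 + 25.8067 + 38.9055 + 5.8809 = 143.5086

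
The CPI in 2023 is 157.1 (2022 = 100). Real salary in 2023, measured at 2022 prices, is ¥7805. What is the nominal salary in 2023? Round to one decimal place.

Nominal = Real × (Index/100) = 7805 × (157.1/100)
        = 7805 × 1.571 = 12261.6550

12261.7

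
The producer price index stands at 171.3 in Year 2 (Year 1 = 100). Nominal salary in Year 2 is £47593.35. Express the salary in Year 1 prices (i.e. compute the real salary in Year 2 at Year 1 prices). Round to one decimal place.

27783.6

Real = Nominal ÷ (Index/100) = 47593.35 ÷ (171.3/100)
     = 47593.35 ÷ 1.713 = 27783.6252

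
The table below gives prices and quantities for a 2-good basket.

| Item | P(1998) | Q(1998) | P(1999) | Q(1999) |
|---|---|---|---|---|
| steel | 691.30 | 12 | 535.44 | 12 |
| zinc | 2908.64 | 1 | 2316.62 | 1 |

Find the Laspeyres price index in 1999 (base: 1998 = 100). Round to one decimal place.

78.0

Laspeyres price index uses base-period quantities as weights.
ΣP(1999)·Q(1998) = 535.44×12 + 2316.62×1 = 6425.28 + 2316.62 = 8741.9
ΣP(1998)·Q(1998) = 691.30×12 + 2908.64×1 = 8295.6 + 2908.64 = 11204.24
Index = 8741.9 / 11204.24 × 100 = 78.0231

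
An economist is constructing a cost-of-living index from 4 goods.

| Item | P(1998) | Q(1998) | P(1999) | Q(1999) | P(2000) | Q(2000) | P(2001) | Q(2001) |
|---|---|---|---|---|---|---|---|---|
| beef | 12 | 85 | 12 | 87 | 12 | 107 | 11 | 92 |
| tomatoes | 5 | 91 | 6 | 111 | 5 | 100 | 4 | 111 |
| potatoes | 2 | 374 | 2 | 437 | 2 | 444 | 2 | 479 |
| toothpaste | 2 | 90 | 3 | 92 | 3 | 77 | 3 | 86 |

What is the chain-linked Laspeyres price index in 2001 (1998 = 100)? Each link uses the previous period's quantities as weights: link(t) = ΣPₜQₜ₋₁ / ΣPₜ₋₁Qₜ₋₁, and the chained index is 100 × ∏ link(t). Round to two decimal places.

Link 1998→1999:
ΣP(1999)Q(1998) = 12×85 + 6×91 + 2×374 + 3×90 = 1020 + 546 + 748 + 270 = 2584
ΣP(1998)Q(1998) = 12×85 + 5×91 + 2×374 + 2×90 = 1020 + 455 + 748 + 180 = 2403
link = 2584/2403 = 1.075323
Link 1999→2000:
ΣP(2000)Q(1999) = 12×87 + 5×111 + 2×437 + 3×92 = 1044 + 555 + 874 + 276 = 2749
ΣP(1999)Q(1999) = 12×87 + 6×111 + 2×437 + 3×92 = 1044 + 666 + 874 + 276 = 2860
link = 2749/2860 = 0.961189
Link 2000→2001:
ΣP(2001)Q(2000) = 11×107 + 4×100 + 2×444 + 3×77 = 1177 + 400 + 888 + 231 = 2696
ΣP(2000)Q(2000) = 12×107 + 5×100 + 2×444 + 3×77 = 1284 + 500 + 888 + 231 = 2903
link = 2696/2903 = 0.928694
Chained index = 100 × 1.075323 × 0.961189 × 0.928694 = 95.9887

95.99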